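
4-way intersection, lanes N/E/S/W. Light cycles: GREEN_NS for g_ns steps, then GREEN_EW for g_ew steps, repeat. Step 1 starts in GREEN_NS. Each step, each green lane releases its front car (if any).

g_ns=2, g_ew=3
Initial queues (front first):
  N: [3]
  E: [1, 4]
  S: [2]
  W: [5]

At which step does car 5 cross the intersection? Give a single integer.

Step 1 [NS]: N:car3-GO,E:wait,S:car2-GO,W:wait | queues: N=0 E=2 S=0 W=1
Step 2 [NS]: N:empty,E:wait,S:empty,W:wait | queues: N=0 E=2 S=0 W=1
Step 3 [EW]: N:wait,E:car1-GO,S:wait,W:car5-GO | queues: N=0 E=1 S=0 W=0
Step 4 [EW]: N:wait,E:car4-GO,S:wait,W:empty | queues: N=0 E=0 S=0 W=0
Car 5 crosses at step 3

3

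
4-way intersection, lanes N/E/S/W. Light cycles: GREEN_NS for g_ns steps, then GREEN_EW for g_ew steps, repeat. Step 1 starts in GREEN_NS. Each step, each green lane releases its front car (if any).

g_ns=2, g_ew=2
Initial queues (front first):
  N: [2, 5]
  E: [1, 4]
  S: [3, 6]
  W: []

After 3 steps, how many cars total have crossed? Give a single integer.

Step 1 [NS]: N:car2-GO,E:wait,S:car3-GO,W:wait | queues: N=1 E=2 S=1 W=0
Step 2 [NS]: N:car5-GO,E:wait,S:car6-GO,W:wait | queues: N=0 E=2 S=0 W=0
Step 3 [EW]: N:wait,E:car1-GO,S:wait,W:empty | queues: N=0 E=1 S=0 W=0
Cars crossed by step 3: 5

Answer: 5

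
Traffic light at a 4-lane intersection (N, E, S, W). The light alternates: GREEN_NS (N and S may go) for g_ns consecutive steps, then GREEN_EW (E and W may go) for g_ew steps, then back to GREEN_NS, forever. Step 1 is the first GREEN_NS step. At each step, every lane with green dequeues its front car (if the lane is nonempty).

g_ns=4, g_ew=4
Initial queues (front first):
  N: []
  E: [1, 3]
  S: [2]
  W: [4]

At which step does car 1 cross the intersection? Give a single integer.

Step 1 [NS]: N:empty,E:wait,S:car2-GO,W:wait | queues: N=0 E=2 S=0 W=1
Step 2 [NS]: N:empty,E:wait,S:empty,W:wait | queues: N=0 E=2 S=0 W=1
Step 3 [NS]: N:empty,E:wait,S:empty,W:wait | queues: N=0 E=2 S=0 W=1
Step 4 [NS]: N:empty,E:wait,S:empty,W:wait | queues: N=0 E=2 S=0 W=1
Step 5 [EW]: N:wait,E:car1-GO,S:wait,W:car4-GO | queues: N=0 E=1 S=0 W=0
Step 6 [EW]: N:wait,E:car3-GO,S:wait,W:empty | queues: N=0 E=0 S=0 W=0
Car 1 crosses at step 5

5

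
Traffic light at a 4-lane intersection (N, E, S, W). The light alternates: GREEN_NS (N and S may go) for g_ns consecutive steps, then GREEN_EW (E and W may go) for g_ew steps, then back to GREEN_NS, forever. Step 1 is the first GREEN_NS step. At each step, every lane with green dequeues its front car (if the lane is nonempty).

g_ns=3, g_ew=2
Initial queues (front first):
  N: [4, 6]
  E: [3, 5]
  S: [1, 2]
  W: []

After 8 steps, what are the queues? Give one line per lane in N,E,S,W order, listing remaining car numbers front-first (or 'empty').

Step 1 [NS]: N:car4-GO,E:wait,S:car1-GO,W:wait | queues: N=1 E=2 S=1 W=0
Step 2 [NS]: N:car6-GO,E:wait,S:car2-GO,W:wait | queues: N=0 E=2 S=0 W=0
Step 3 [NS]: N:empty,E:wait,S:empty,W:wait | queues: N=0 E=2 S=0 W=0
Step 4 [EW]: N:wait,E:car3-GO,S:wait,W:empty | queues: N=0 E=1 S=0 W=0
Step 5 [EW]: N:wait,E:car5-GO,S:wait,W:empty | queues: N=0 E=0 S=0 W=0

N: empty
E: empty
S: empty
W: empty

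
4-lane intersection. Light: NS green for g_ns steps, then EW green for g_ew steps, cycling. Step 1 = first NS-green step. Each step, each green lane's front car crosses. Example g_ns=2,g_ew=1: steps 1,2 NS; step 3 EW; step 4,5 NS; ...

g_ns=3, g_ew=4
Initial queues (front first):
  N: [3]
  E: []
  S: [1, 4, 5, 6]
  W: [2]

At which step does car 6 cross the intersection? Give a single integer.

Step 1 [NS]: N:car3-GO,E:wait,S:car1-GO,W:wait | queues: N=0 E=0 S=3 W=1
Step 2 [NS]: N:empty,E:wait,S:car4-GO,W:wait | queues: N=0 E=0 S=2 W=1
Step 3 [NS]: N:empty,E:wait,S:car5-GO,W:wait | queues: N=0 E=0 S=1 W=1
Step 4 [EW]: N:wait,E:empty,S:wait,W:car2-GO | queues: N=0 E=0 S=1 W=0
Step 5 [EW]: N:wait,E:empty,S:wait,W:empty | queues: N=0 E=0 S=1 W=0
Step 6 [EW]: N:wait,E:empty,S:wait,W:empty | queues: N=0 E=0 S=1 W=0
Step 7 [EW]: N:wait,E:empty,S:wait,W:empty | queues: N=0 E=0 S=1 W=0
Step 8 [NS]: N:empty,E:wait,S:car6-GO,W:wait | queues: N=0 E=0 S=0 W=0
Car 6 crosses at step 8

8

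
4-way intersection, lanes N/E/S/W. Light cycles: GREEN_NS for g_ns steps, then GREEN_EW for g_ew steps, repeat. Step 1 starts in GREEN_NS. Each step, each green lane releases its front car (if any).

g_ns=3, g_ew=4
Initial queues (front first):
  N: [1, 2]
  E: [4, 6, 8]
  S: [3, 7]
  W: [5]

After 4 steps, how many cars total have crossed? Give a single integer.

Answer: 6

Derivation:
Step 1 [NS]: N:car1-GO,E:wait,S:car3-GO,W:wait | queues: N=1 E=3 S=1 W=1
Step 2 [NS]: N:car2-GO,E:wait,S:car7-GO,W:wait | queues: N=0 E=3 S=0 W=1
Step 3 [NS]: N:empty,E:wait,S:empty,W:wait | queues: N=0 E=3 S=0 W=1
Step 4 [EW]: N:wait,E:car4-GO,S:wait,W:car5-GO | queues: N=0 E=2 S=0 W=0
Cars crossed by step 4: 6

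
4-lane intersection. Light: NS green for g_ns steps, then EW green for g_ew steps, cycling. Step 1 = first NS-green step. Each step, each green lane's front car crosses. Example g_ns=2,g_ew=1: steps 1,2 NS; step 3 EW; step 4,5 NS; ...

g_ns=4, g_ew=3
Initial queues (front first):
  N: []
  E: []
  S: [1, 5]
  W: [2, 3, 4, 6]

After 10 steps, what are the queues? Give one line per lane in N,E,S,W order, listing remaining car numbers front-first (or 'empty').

Step 1 [NS]: N:empty,E:wait,S:car1-GO,W:wait | queues: N=0 E=0 S=1 W=4
Step 2 [NS]: N:empty,E:wait,S:car5-GO,W:wait | queues: N=0 E=0 S=0 W=4
Step 3 [NS]: N:empty,E:wait,S:empty,W:wait | queues: N=0 E=0 S=0 W=4
Step 4 [NS]: N:empty,E:wait,S:empty,W:wait | queues: N=0 E=0 S=0 W=4
Step 5 [EW]: N:wait,E:empty,S:wait,W:car2-GO | queues: N=0 E=0 S=0 W=3
Step 6 [EW]: N:wait,E:empty,S:wait,W:car3-GO | queues: N=0 E=0 S=0 W=2
Step 7 [EW]: N:wait,E:empty,S:wait,W:car4-GO | queues: N=0 E=0 S=0 W=1
Step 8 [NS]: N:empty,E:wait,S:empty,W:wait | queues: N=0 E=0 S=0 W=1
Step 9 [NS]: N:empty,E:wait,S:empty,W:wait | queues: N=0 E=0 S=0 W=1
Step 10 [NS]: N:empty,E:wait,S:empty,W:wait | queues: N=0 E=0 S=0 W=1

N: empty
E: empty
S: empty
W: 6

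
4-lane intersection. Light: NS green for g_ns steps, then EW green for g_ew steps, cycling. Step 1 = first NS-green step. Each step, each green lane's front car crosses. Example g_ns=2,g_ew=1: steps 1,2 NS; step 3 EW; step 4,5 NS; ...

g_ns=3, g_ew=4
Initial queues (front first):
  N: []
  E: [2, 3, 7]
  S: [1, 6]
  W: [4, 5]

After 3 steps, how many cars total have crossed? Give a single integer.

Answer: 2

Derivation:
Step 1 [NS]: N:empty,E:wait,S:car1-GO,W:wait | queues: N=0 E=3 S=1 W=2
Step 2 [NS]: N:empty,E:wait,S:car6-GO,W:wait | queues: N=0 E=3 S=0 W=2
Step 3 [NS]: N:empty,E:wait,S:empty,W:wait | queues: N=0 E=3 S=0 W=2
Cars crossed by step 3: 2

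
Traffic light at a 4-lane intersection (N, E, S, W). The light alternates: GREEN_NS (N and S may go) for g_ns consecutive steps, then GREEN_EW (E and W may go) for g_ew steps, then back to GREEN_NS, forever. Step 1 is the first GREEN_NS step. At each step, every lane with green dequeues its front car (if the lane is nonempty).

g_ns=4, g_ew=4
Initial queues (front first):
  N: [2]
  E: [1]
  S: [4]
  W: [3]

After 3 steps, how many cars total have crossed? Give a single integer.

Step 1 [NS]: N:car2-GO,E:wait,S:car4-GO,W:wait | queues: N=0 E=1 S=0 W=1
Step 2 [NS]: N:empty,E:wait,S:empty,W:wait | queues: N=0 E=1 S=0 W=1
Step 3 [NS]: N:empty,E:wait,S:empty,W:wait | queues: N=0 E=1 S=0 W=1
Cars crossed by step 3: 2

Answer: 2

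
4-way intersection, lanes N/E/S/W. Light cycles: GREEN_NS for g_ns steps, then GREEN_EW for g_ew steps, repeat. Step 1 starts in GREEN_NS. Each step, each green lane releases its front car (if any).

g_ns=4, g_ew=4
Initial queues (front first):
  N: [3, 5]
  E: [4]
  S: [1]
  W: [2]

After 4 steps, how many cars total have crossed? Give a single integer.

Step 1 [NS]: N:car3-GO,E:wait,S:car1-GO,W:wait | queues: N=1 E=1 S=0 W=1
Step 2 [NS]: N:car5-GO,E:wait,S:empty,W:wait | queues: N=0 E=1 S=0 W=1
Step 3 [NS]: N:empty,E:wait,S:empty,W:wait | queues: N=0 E=1 S=0 W=1
Step 4 [NS]: N:empty,E:wait,S:empty,W:wait | queues: N=0 E=1 S=0 W=1
Cars crossed by step 4: 3

Answer: 3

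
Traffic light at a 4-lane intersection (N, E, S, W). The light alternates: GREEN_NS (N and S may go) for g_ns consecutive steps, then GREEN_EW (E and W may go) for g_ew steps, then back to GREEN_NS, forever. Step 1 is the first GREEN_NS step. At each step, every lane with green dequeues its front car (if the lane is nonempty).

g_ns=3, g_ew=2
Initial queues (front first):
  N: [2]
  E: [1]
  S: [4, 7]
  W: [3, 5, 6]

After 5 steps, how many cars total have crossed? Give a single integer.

Answer: 6

Derivation:
Step 1 [NS]: N:car2-GO,E:wait,S:car4-GO,W:wait | queues: N=0 E=1 S=1 W=3
Step 2 [NS]: N:empty,E:wait,S:car7-GO,W:wait | queues: N=0 E=1 S=0 W=3
Step 3 [NS]: N:empty,E:wait,S:empty,W:wait | queues: N=0 E=1 S=0 W=3
Step 4 [EW]: N:wait,E:car1-GO,S:wait,W:car3-GO | queues: N=0 E=0 S=0 W=2
Step 5 [EW]: N:wait,E:empty,S:wait,W:car5-GO | queues: N=0 E=0 S=0 W=1
Cars crossed by step 5: 6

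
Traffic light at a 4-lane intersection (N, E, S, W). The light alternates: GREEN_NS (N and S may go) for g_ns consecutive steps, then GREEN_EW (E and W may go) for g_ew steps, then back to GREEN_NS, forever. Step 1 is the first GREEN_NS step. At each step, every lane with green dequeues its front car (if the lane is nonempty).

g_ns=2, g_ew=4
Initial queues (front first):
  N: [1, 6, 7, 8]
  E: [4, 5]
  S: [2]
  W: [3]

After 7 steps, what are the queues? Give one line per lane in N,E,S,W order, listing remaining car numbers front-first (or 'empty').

Step 1 [NS]: N:car1-GO,E:wait,S:car2-GO,W:wait | queues: N=3 E=2 S=0 W=1
Step 2 [NS]: N:car6-GO,E:wait,S:empty,W:wait | queues: N=2 E=2 S=0 W=1
Step 3 [EW]: N:wait,E:car4-GO,S:wait,W:car3-GO | queues: N=2 E=1 S=0 W=0
Step 4 [EW]: N:wait,E:car5-GO,S:wait,W:empty | queues: N=2 E=0 S=0 W=0
Step 5 [EW]: N:wait,E:empty,S:wait,W:empty | queues: N=2 E=0 S=0 W=0
Step 6 [EW]: N:wait,E:empty,S:wait,W:empty | queues: N=2 E=0 S=0 W=0
Step 7 [NS]: N:car7-GO,E:wait,S:empty,W:wait | queues: N=1 E=0 S=0 W=0

N: 8
E: empty
S: empty
W: empty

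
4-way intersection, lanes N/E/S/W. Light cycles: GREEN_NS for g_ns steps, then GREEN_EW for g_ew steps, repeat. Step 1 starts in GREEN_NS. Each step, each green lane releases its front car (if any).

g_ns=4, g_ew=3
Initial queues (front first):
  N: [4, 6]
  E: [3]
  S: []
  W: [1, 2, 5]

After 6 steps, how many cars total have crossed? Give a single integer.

Step 1 [NS]: N:car4-GO,E:wait,S:empty,W:wait | queues: N=1 E=1 S=0 W=3
Step 2 [NS]: N:car6-GO,E:wait,S:empty,W:wait | queues: N=0 E=1 S=0 W=3
Step 3 [NS]: N:empty,E:wait,S:empty,W:wait | queues: N=0 E=1 S=0 W=3
Step 4 [NS]: N:empty,E:wait,S:empty,W:wait | queues: N=0 E=1 S=0 W=3
Step 5 [EW]: N:wait,E:car3-GO,S:wait,W:car1-GO | queues: N=0 E=0 S=0 W=2
Step 6 [EW]: N:wait,E:empty,S:wait,W:car2-GO | queues: N=0 E=0 S=0 W=1
Cars crossed by step 6: 5

Answer: 5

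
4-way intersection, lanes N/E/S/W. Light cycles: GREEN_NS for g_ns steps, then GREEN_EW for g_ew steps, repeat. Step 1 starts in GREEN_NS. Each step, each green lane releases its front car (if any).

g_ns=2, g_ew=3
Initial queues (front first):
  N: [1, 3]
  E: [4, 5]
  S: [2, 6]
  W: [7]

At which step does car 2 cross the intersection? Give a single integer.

Step 1 [NS]: N:car1-GO,E:wait,S:car2-GO,W:wait | queues: N=1 E=2 S=1 W=1
Step 2 [NS]: N:car3-GO,E:wait,S:car6-GO,W:wait | queues: N=0 E=2 S=0 W=1
Step 3 [EW]: N:wait,E:car4-GO,S:wait,W:car7-GO | queues: N=0 E=1 S=0 W=0
Step 4 [EW]: N:wait,E:car5-GO,S:wait,W:empty | queues: N=0 E=0 S=0 W=0
Car 2 crosses at step 1

1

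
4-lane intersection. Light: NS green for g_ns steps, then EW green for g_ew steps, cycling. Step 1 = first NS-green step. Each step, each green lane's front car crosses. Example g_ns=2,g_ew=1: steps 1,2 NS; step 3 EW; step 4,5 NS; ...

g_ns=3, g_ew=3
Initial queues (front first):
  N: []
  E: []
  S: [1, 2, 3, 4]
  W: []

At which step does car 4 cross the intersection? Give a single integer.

Step 1 [NS]: N:empty,E:wait,S:car1-GO,W:wait | queues: N=0 E=0 S=3 W=0
Step 2 [NS]: N:empty,E:wait,S:car2-GO,W:wait | queues: N=0 E=0 S=2 W=0
Step 3 [NS]: N:empty,E:wait,S:car3-GO,W:wait | queues: N=0 E=0 S=1 W=0
Step 4 [EW]: N:wait,E:empty,S:wait,W:empty | queues: N=0 E=0 S=1 W=0
Step 5 [EW]: N:wait,E:empty,S:wait,W:empty | queues: N=0 E=0 S=1 W=0
Step 6 [EW]: N:wait,E:empty,S:wait,W:empty | queues: N=0 E=0 S=1 W=0
Step 7 [NS]: N:empty,E:wait,S:car4-GO,W:wait | queues: N=0 E=0 S=0 W=0
Car 4 crosses at step 7

7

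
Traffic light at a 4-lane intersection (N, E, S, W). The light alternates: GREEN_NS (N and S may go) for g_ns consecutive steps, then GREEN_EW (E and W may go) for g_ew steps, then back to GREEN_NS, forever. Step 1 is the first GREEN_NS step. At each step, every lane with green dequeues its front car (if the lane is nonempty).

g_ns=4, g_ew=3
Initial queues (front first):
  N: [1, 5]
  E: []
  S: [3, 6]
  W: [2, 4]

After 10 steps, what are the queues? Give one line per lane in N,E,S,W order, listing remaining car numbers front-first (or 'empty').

Step 1 [NS]: N:car1-GO,E:wait,S:car3-GO,W:wait | queues: N=1 E=0 S=1 W=2
Step 2 [NS]: N:car5-GO,E:wait,S:car6-GO,W:wait | queues: N=0 E=0 S=0 W=2
Step 3 [NS]: N:empty,E:wait,S:empty,W:wait | queues: N=0 E=0 S=0 W=2
Step 4 [NS]: N:empty,E:wait,S:empty,W:wait | queues: N=0 E=0 S=0 W=2
Step 5 [EW]: N:wait,E:empty,S:wait,W:car2-GO | queues: N=0 E=0 S=0 W=1
Step 6 [EW]: N:wait,E:empty,S:wait,W:car4-GO | queues: N=0 E=0 S=0 W=0

N: empty
E: empty
S: empty
W: empty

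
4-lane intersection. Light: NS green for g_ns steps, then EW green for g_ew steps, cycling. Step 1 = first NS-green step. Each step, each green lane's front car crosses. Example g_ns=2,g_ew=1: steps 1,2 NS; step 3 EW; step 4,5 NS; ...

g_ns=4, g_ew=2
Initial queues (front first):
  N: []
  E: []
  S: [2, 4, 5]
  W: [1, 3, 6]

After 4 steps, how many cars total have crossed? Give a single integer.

Answer: 3

Derivation:
Step 1 [NS]: N:empty,E:wait,S:car2-GO,W:wait | queues: N=0 E=0 S=2 W=3
Step 2 [NS]: N:empty,E:wait,S:car4-GO,W:wait | queues: N=0 E=0 S=1 W=3
Step 3 [NS]: N:empty,E:wait,S:car5-GO,W:wait | queues: N=0 E=0 S=0 W=3
Step 4 [NS]: N:empty,E:wait,S:empty,W:wait | queues: N=0 E=0 S=0 W=3
Cars crossed by step 4: 3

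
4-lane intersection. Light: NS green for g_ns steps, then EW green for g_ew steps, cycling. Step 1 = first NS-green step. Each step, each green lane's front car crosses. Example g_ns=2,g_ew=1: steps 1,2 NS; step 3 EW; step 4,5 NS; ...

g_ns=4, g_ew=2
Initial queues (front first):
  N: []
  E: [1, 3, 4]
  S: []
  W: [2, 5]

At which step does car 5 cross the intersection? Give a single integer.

Step 1 [NS]: N:empty,E:wait,S:empty,W:wait | queues: N=0 E=3 S=0 W=2
Step 2 [NS]: N:empty,E:wait,S:empty,W:wait | queues: N=0 E=3 S=0 W=2
Step 3 [NS]: N:empty,E:wait,S:empty,W:wait | queues: N=0 E=3 S=0 W=2
Step 4 [NS]: N:empty,E:wait,S:empty,W:wait | queues: N=0 E=3 S=0 W=2
Step 5 [EW]: N:wait,E:car1-GO,S:wait,W:car2-GO | queues: N=0 E=2 S=0 W=1
Step 6 [EW]: N:wait,E:car3-GO,S:wait,W:car5-GO | queues: N=0 E=1 S=0 W=0
Step 7 [NS]: N:empty,E:wait,S:empty,W:wait | queues: N=0 E=1 S=0 W=0
Step 8 [NS]: N:empty,E:wait,S:empty,W:wait | queues: N=0 E=1 S=0 W=0
Step 9 [NS]: N:empty,E:wait,S:empty,W:wait | queues: N=0 E=1 S=0 W=0
Step 10 [NS]: N:empty,E:wait,S:empty,W:wait | queues: N=0 E=1 S=0 W=0
Step 11 [EW]: N:wait,E:car4-GO,S:wait,W:empty | queues: N=0 E=0 S=0 W=0
Car 5 crosses at step 6

6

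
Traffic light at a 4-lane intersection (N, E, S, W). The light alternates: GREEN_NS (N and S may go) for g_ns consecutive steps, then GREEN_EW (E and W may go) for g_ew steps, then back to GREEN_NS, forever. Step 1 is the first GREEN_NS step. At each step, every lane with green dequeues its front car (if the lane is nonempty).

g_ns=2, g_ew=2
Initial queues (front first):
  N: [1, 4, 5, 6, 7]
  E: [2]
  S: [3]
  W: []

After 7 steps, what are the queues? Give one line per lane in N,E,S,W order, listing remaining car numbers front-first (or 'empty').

Step 1 [NS]: N:car1-GO,E:wait,S:car3-GO,W:wait | queues: N=4 E=1 S=0 W=0
Step 2 [NS]: N:car4-GO,E:wait,S:empty,W:wait | queues: N=3 E=1 S=0 W=0
Step 3 [EW]: N:wait,E:car2-GO,S:wait,W:empty | queues: N=3 E=0 S=0 W=0
Step 4 [EW]: N:wait,E:empty,S:wait,W:empty | queues: N=3 E=0 S=0 W=0
Step 5 [NS]: N:car5-GO,E:wait,S:empty,W:wait | queues: N=2 E=0 S=0 W=0
Step 6 [NS]: N:car6-GO,E:wait,S:empty,W:wait | queues: N=1 E=0 S=0 W=0
Step 7 [EW]: N:wait,E:empty,S:wait,W:empty | queues: N=1 E=0 S=0 W=0

N: 7
E: empty
S: empty
W: empty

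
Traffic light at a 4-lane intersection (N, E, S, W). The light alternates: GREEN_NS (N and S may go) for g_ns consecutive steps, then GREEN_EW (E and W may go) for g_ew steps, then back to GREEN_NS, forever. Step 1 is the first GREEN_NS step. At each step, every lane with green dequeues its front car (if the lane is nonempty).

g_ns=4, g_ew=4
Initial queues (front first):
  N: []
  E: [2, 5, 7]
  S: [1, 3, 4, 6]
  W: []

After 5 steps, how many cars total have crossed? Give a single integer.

Answer: 5

Derivation:
Step 1 [NS]: N:empty,E:wait,S:car1-GO,W:wait | queues: N=0 E=3 S=3 W=0
Step 2 [NS]: N:empty,E:wait,S:car3-GO,W:wait | queues: N=0 E=3 S=2 W=0
Step 3 [NS]: N:empty,E:wait,S:car4-GO,W:wait | queues: N=0 E=3 S=1 W=0
Step 4 [NS]: N:empty,E:wait,S:car6-GO,W:wait | queues: N=0 E=3 S=0 W=0
Step 5 [EW]: N:wait,E:car2-GO,S:wait,W:empty | queues: N=0 E=2 S=0 W=0
Cars crossed by step 5: 5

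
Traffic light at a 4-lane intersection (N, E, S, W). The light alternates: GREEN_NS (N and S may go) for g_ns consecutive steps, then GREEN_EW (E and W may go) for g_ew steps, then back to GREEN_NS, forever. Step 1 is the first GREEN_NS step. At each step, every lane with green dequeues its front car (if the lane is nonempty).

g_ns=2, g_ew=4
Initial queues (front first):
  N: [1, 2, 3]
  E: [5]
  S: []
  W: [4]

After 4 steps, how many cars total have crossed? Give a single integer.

Step 1 [NS]: N:car1-GO,E:wait,S:empty,W:wait | queues: N=2 E=1 S=0 W=1
Step 2 [NS]: N:car2-GO,E:wait,S:empty,W:wait | queues: N=1 E=1 S=0 W=1
Step 3 [EW]: N:wait,E:car5-GO,S:wait,W:car4-GO | queues: N=1 E=0 S=0 W=0
Step 4 [EW]: N:wait,E:empty,S:wait,W:empty | queues: N=1 E=0 S=0 W=0
Cars crossed by step 4: 4

Answer: 4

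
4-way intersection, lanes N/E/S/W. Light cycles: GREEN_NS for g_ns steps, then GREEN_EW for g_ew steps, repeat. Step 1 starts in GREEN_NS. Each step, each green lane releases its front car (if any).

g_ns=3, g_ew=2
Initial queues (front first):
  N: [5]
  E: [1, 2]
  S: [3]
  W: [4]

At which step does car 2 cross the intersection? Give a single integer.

Step 1 [NS]: N:car5-GO,E:wait,S:car3-GO,W:wait | queues: N=0 E=2 S=0 W=1
Step 2 [NS]: N:empty,E:wait,S:empty,W:wait | queues: N=0 E=2 S=0 W=1
Step 3 [NS]: N:empty,E:wait,S:empty,W:wait | queues: N=0 E=2 S=0 W=1
Step 4 [EW]: N:wait,E:car1-GO,S:wait,W:car4-GO | queues: N=0 E=1 S=0 W=0
Step 5 [EW]: N:wait,E:car2-GO,S:wait,W:empty | queues: N=0 E=0 S=0 W=0
Car 2 crosses at step 5

5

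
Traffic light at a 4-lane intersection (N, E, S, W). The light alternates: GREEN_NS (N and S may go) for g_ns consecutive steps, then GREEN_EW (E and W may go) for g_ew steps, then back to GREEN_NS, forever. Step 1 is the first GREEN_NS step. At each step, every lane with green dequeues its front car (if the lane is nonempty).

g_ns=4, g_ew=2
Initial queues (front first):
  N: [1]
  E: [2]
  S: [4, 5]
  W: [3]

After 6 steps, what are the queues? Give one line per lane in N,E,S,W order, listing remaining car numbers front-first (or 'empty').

Step 1 [NS]: N:car1-GO,E:wait,S:car4-GO,W:wait | queues: N=0 E=1 S=1 W=1
Step 2 [NS]: N:empty,E:wait,S:car5-GO,W:wait | queues: N=0 E=1 S=0 W=1
Step 3 [NS]: N:empty,E:wait,S:empty,W:wait | queues: N=0 E=1 S=0 W=1
Step 4 [NS]: N:empty,E:wait,S:empty,W:wait | queues: N=0 E=1 S=0 W=1
Step 5 [EW]: N:wait,E:car2-GO,S:wait,W:car3-GO | queues: N=0 E=0 S=0 W=0

N: empty
E: empty
S: empty
W: empty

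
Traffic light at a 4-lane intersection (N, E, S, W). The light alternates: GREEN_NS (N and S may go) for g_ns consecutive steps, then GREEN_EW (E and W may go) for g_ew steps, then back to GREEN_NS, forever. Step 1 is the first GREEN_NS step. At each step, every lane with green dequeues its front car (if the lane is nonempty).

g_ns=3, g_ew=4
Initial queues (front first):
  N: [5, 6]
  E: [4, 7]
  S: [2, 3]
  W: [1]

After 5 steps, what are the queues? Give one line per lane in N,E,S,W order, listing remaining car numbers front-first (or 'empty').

Step 1 [NS]: N:car5-GO,E:wait,S:car2-GO,W:wait | queues: N=1 E=2 S=1 W=1
Step 2 [NS]: N:car6-GO,E:wait,S:car3-GO,W:wait | queues: N=0 E=2 S=0 W=1
Step 3 [NS]: N:empty,E:wait,S:empty,W:wait | queues: N=0 E=2 S=0 W=1
Step 4 [EW]: N:wait,E:car4-GO,S:wait,W:car1-GO | queues: N=0 E=1 S=0 W=0
Step 5 [EW]: N:wait,E:car7-GO,S:wait,W:empty | queues: N=0 E=0 S=0 W=0

N: empty
E: empty
S: empty
W: empty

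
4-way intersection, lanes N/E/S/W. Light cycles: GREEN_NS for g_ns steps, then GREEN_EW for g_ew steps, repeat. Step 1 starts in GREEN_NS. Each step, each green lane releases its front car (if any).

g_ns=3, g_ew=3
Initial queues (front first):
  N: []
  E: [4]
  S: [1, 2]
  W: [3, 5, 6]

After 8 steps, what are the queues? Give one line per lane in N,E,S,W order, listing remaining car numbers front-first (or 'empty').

Step 1 [NS]: N:empty,E:wait,S:car1-GO,W:wait | queues: N=0 E=1 S=1 W=3
Step 2 [NS]: N:empty,E:wait,S:car2-GO,W:wait | queues: N=0 E=1 S=0 W=3
Step 3 [NS]: N:empty,E:wait,S:empty,W:wait | queues: N=0 E=1 S=0 W=3
Step 4 [EW]: N:wait,E:car4-GO,S:wait,W:car3-GO | queues: N=0 E=0 S=0 W=2
Step 5 [EW]: N:wait,E:empty,S:wait,W:car5-GO | queues: N=0 E=0 S=0 W=1
Step 6 [EW]: N:wait,E:empty,S:wait,W:car6-GO | queues: N=0 E=0 S=0 W=0

N: empty
E: empty
S: empty
W: empty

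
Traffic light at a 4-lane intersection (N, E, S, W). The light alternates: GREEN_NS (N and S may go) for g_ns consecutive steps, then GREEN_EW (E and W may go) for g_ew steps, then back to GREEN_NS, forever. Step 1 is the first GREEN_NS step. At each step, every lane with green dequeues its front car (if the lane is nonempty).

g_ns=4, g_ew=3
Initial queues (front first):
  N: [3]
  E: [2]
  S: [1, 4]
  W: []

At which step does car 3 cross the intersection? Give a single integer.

Step 1 [NS]: N:car3-GO,E:wait,S:car1-GO,W:wait | queues: N=0 E=1 S=1 W=0
Step 2 [NS]: N:empty,E:wait,S:car4-GO,W:wait | queues: N=0 E=1 S=0 W=0
Step 3 [NS]: N:empty,E:wait,S:empty,W:wait | queues: N=0 E=1 S=0 W=0
Step 4 [NS]: N:empty,E:wait,S:empty,W:wait | queues: N=0 E=1 S=0 W=0
Step 5 [EW]: N:wait,E:car2-GO,S:wait,W:empty | queues: N=0 E=0 S=0 W=0
Car 3 crosses at step 1

1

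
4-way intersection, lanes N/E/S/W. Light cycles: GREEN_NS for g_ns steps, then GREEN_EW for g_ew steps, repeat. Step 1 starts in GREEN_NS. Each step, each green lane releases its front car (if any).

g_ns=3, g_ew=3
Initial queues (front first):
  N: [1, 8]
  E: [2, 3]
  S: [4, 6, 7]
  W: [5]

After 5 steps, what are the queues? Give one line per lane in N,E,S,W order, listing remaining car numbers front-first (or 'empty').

Step 1 [NS]: N:car1-GO,E:wait,S:car4-GO,W:wait | queues: N=1 E=2 S=2 W=1
Step 2 [NS]: N:car8-GO,E:wait,S:car6-GO,W:wait | queues: N=0 E=2 S=1 W=1
Step 3 [NS]: N:empty,E:wait,S:car7-GO,W:wait | queues: N=0 E=2 S=0 W=1
Step 4 [EW]: N:wait,E:car2-GO,S:wait,W:car5-GO | queues: N=0 E=1 S=0 W=0
Step 5 [EW]: N:wait,E:car3-GO,S:wait,W:empty | queues: N=0 E=0 S=0 W=0

N: empty
E: empty
S: empty
W: empty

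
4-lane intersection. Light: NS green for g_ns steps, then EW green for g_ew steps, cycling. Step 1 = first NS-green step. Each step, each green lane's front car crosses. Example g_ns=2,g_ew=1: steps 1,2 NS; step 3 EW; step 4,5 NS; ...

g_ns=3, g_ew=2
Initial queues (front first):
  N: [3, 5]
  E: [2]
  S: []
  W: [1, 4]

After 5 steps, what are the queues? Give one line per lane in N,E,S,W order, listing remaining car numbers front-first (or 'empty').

Step 1 [NS]: N:car3-GO,E:wait,S:empty,W:wait | queues: N=1 E=1 S=0 W=2
Step 2 [NS]: N:car5-GO,E:wait,S:empty,W:wait | queues: N=0 E=1 S=0 W=2
Step 3 [NS]: N:empty,E:wait,S:empty,W:wait | queues: N=0 E=1 S=0 W=2
Step 4 [EW]: N:wait,E:car2-GO,S:wait,W:car1-GO | queues: N=0 E=0 S=0 W=1
Step 5 [EW]: N:wait,E:empty,S:wait,W:car4-GO | queues: N=0 E=0 S=0 W=0

N: empty
E: empty
S: empty
W: empty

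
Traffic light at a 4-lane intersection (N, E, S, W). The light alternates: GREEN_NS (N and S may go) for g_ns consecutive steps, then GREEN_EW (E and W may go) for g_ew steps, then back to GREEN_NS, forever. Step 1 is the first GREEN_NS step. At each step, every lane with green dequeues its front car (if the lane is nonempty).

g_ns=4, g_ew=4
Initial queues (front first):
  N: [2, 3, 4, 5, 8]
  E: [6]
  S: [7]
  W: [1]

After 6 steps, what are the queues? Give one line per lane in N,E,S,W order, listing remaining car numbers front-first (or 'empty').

Step 1 [NS]: N:car2-GO,E:wait,S:car7-GO,W:wait | queues: N=4 E=1 S=0 W=1
Step 2 [NS]: N:car3-GO,E:wait,S:empty,W:wait | queues: N=3 E=1 S=0 W=1
Step 3 [NS]: N:car4-GO,E:wait,S:empty,W:wait | queues: N=2 E=1 S=0 W=1
Step 4 [NS]: N:car5-GO,E:wait,S:empty,W:wait | queues: N=1 E=1 S=0 W=1
Step 5 [EW]: N:wait,E:car6-GO,S:wait,W:car1-GO | queues: N=1 E=0 S=0 W=0
Step 6 [EW]: N:wait,E:empty,S:wait,W:empty | queues: N=1 E=0 S=0 W=0

N: 8
E: empty
S: empty
W: empty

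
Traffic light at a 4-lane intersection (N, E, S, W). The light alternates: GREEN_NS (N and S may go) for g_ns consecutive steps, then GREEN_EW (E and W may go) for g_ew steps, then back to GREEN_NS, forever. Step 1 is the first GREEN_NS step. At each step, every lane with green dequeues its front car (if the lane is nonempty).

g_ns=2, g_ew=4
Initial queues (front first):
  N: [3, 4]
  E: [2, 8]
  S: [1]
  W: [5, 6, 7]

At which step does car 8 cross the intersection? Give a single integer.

Step 1 [NS]: N:car3-GO,E:wait,S:car1-GO,W:wait | queues: N=1 E=2 S=0 W=3
Step 2 [NS]: N:car4-GO,E:wait,S:empty,W:wait | queues: N=0 E=2 S=0 W=3
Step 3 [EW]: N:wait,E:car2-GO,S:wait,W:car5-GO | queues: N=0 E=1 S=0 W=2
Step 4 [EW]: N:wait,E:car8-GO,S:wait,W:car6-GO | queues: N=0 E=0 S=0 W=1
Step 5 [EW]: N:wait,E:empty,S:wait,W:car7-GO | queues: N=0 E=0 S=0 W=0
Car 8 crosses at step 4

4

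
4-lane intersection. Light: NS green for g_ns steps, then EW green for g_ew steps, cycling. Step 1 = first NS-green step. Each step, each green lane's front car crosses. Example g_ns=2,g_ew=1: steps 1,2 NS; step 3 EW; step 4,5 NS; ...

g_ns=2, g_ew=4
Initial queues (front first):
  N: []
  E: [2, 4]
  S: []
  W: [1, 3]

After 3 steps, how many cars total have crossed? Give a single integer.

Answer: 2

Derivation:
Step 1 [NS]: N:empty,E:wait,S:empty,W:wait | queues: N=0 E=2 S=0 W=2
Step 2 [NS]: N:empty,E:wait,S:empty,W:wait | queues: N=0 E=2 S=0 W=2
Step 3 [EW]: N:wait,E:car2-GO,S:wait,W:car1-GO | queues: N=0 E=1 S=0 W=1
Cars crossed by step 3: 2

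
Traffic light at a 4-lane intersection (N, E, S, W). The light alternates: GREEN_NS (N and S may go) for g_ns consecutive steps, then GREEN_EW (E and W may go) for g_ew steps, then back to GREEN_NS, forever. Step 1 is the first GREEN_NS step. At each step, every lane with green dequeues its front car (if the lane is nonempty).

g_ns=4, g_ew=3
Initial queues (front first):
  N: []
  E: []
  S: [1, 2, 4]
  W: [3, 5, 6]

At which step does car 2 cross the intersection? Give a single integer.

Step 1 [NS]: N:empty,E:wait,S:car1-GO,W:wait | queues: N=0 E=0 S=2 W=3
Step 2 [NS]: N:empty,E:wait,S:car2-GO,W:wait | queues: N=0 E=0 S=1 W=3
Step 3 [NS]: N:empty,E:wait,S:car4-GO,W:wait | queues: N=0 E=0 S=0 W=3
Step 4 [NS]: N:empty,E:wait,S:empty,W:wait | queues: N=0 E=0 S=0 W=3
Step 5 [EW]: N:wait,E:empty,S:wait,W:car3-GO | queues: N=0 E=0 S=0 W=2
Step 6 [EW]: N:wait,E:empty,S:wait,W:car5-GO | queues: N=0 E=0 S=0 W=1
Step 7 [EW]: N:wait,E:empty,S:wait,W:car6-GO | queues: N=0 E=0 S=0 W=0
Car 2 crosses at step 2

2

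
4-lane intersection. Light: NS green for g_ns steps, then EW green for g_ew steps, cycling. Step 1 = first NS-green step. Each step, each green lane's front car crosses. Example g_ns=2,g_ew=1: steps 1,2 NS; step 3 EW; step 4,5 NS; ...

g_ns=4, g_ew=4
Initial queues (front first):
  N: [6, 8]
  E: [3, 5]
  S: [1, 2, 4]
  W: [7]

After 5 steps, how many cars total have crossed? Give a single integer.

Step 1 [NS]: N:car6-GO,E:wait,S:car1-GO,W:wait | queues: N=1 E=2 S=2 W=1
Step 2 [NS]: N:car8-GO,E:wait,S:car2-GO,W:wait | queues: N=0 E=2 S=1 W=1
Step 3 [NS]: N:empty,E:wait,S:car4-GO,W:wait | queues: N=0 E=2 S=0 W=1
Step 4 [NS]: N:empty,E:wait,S:empty,W:wait | queues: N=0 E=2 S=0 W=1
Step 5 [EW]: N:wait,E:car3-GO,S:wait,W:car7-GO | queues: N=0 E=1 S=0 W=0
Cars crossed by step 5: 7

Answer: 7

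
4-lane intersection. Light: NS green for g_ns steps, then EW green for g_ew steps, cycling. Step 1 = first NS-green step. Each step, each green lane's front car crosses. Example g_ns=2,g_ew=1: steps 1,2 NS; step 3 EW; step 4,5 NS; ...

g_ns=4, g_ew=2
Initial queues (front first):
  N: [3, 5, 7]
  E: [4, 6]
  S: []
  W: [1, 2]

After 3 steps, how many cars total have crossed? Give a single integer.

Answer: 3

Derivation:
Step 1 [NS]: N:car3-GO,E:wait,S:empty,W:wait | queues: N=2 E=2 S=0 W=2
Step 2 [NS]: N:car5-GO,E:wait,S:empty,W:wait | queues: N=1 E=2 S=0 W=2
Step 3 [NS]: N:car7-GO,E:wait,S:empty,W:wait | queues: N=0 E=2 S=0 W=2
Cars crossed by step 3: 3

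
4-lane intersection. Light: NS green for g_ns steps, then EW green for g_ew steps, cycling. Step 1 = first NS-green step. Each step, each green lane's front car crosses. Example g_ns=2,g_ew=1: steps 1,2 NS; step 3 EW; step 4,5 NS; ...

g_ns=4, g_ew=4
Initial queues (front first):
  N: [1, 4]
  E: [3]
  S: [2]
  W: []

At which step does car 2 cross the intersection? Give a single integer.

Step 1 [NS]: N:car1-GO,E:wait,S:car2-GO,W:wait | queues: N=1 E=1 S=0 W=0
Step 2 [NS]: N:car4-GO,E:wait,S:empty,W:wait | queues: N=0 E=1 S=0 W=0
Step 3 [NS]: N:empty,E:wait,S:empty,W:wait | queues: N=0 E=1 S=0 W=0
Step 4 [NS]: N:empty,E:wait,S:empty,W:wait | queues: N=0 E=1 S=0 W=0
Step 5 [EW]: N:wait,E:car3-GO,S:wait,W:empty | queues: N=0 E=0 S=0 W=0
Car 2 crosses at step 1

1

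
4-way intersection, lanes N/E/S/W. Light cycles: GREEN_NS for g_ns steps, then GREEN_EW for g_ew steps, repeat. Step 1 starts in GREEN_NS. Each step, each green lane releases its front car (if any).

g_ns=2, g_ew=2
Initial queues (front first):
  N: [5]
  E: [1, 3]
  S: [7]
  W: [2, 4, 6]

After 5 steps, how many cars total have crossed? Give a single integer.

Answer: 6

Derivation:
Step 1 [NS]: N:car5-GO,E:wait,S:car7-GO,W:wait | queues: N=0 E=2 S=0 W=3
Step 2 [NS]: N:empty,E:wait,S:empty,W:wait | queues: N=0 E=2 S=0 W=3
Step 3 [EW]: N:wait,E:car1-GO,S:wait,W:car2-GO | queues: N=0 E=1 S=0 W=2
Step 4 [EW]: N:wait,E:car3-GO,S:wait,W:car4-GO | queues: N=0 E=0 S=0 W=1
Step 5 [NS]: N:empty,E:wait,S:empty,W:wait | queues: N=0 E=0 S=0 W=1
Cars crossed by step 5: 6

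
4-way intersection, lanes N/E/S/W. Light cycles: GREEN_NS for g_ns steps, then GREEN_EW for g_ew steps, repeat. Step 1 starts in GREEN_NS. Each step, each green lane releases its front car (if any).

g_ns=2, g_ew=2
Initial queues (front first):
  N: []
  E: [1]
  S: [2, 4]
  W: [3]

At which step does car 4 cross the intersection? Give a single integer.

Step 1 [NS]: N:empty,E:wait,S:car2-GO,W:wait | queues: N=0 E=1 S=1 W=1
Step 2 [NS]: N:empty,E:wait,S:car4-GO,W:wait | queues: N=0 E=1 S=0 W=1
Step 3 [EW]: N:wait,E:car1-GO,S:wait,W:car3-GO | queues: N=0 E=0 S=0 W=0
Car 4 crosses at step 2

2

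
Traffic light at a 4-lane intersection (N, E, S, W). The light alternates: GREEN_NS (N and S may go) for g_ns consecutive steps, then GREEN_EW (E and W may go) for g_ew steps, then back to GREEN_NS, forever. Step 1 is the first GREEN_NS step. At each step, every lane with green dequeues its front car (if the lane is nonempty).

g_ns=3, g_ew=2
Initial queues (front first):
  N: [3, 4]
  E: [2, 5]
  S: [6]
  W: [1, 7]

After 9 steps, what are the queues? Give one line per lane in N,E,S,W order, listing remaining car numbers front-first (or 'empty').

Step 1 [NS]: N:car3-GO,E:wait,S:car6-GO,W:wait | queues: N=1 E=2 S=0 W=2
Step 2 [NS]: N:car4-GO,E:wait,S:empty,W:wait | queues: N=0 E=2 S=0 W=2
Step 3 [NS]: N:empty,E:wait,S:empty,W:wait | queues: N=0 E=2 S=0 W=2
Step 4 [EW]: N:wait,E:car2-GO,S:wait,W:car1-GO | queues: N=0 E=1 S=0 W=1
Step 5 [EW]: N:wait,E:car5-GO,S:wait,W:car7-GO | queues: N=0 E=0 S=0 W=0

N: empty
E: empty
S: empty
W: empty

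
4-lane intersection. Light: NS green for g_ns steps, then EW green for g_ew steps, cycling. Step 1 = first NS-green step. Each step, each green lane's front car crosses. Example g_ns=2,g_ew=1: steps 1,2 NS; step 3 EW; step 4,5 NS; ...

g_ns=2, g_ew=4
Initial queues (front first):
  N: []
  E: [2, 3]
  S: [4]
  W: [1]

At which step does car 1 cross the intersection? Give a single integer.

Step 1 [NS]: N:empty,E:wait,S:car4-GO,W:wait | queues: N=0 E=2 S=0 W=1
Step 2 [NS]: N:empty,E:wait,S:empty,W:wait | queues: N=0 E=2 S=0 W=1
Step 3 [EW]: N:wait,E:car2-GO,S:wait,W:car1-GO | queues: N=0 E=1 S=0 W=0
Step 4 [EW]: N:wait,E:car3-GO,S:wait,W:empty | queues: N=0 E=0 S=0 W=0
Car 1 crosses at step 3

3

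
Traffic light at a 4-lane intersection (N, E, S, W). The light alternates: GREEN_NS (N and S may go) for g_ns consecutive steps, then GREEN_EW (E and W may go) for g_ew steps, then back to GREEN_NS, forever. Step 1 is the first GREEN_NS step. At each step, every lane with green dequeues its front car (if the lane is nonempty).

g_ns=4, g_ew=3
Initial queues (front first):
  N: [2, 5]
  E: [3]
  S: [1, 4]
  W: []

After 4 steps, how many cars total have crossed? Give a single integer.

Step 1 [NS]: N:car2-GO,E:wait,S:car1-GO,W:wait | queues: N=1 E=1 S=1 W=0
Step 2 [NS]: N:car5-GO,E:wait,S:car4-GO,W:wait | queues: N=0 E=1 S=0 W=0
Step 3 [NS]: N:empty,E:wait,S:empty,W:wait | queues: N=0 E=1 S=0 W=0
Step 4 [NS]: N:empty,E:wait,S:empty,W:wait | queues: N=0 E=1 S=0 W=0
Cars crossed by step 4: 4

Answer: 4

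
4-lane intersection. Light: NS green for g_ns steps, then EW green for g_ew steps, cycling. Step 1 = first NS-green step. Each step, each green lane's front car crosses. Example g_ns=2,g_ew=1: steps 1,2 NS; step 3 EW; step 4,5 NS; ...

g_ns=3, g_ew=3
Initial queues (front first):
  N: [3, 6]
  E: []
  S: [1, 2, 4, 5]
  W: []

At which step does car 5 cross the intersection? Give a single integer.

Step 1 [NS]: N:car3-GO,E:wait,S:car1-GO,W:wait | queues: N=1 E=0 S=3 W=0
Step 2 [NS]: N:car6-GO,E:wait,S:car2-GO,W:wait | queues: N=0 E=0 S=2 W=0
Step 3 [NS]: N:empty,E:wait,S:car4-GO,W:wait | queues: N=0 E=0 S=1 W=0
Step 4 [EW]: N:wait,E:empty,S:wait,W:empty | queues: N=0 E=0 S=1 W=0
Step 5 [EW]: N:wait,E:empty,S:wait,W:empty | queues: N=0 E=0 S=1 W=0
Step 6 [EW]: N:wait,E:empty,S:wait,W:empty | queues: N=0 E=0 S=1 W=0
Step 7 [NS]: N:empty,E:wait,S:car5-GO,W:wait | queues: N=0 E=0 S=0 W=0
Car 5 crosses at step 7

7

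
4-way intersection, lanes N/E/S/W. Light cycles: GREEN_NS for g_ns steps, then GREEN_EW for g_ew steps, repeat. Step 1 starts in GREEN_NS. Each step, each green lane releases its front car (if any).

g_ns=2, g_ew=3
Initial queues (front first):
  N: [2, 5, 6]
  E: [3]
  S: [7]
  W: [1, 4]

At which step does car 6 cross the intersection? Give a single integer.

Step 1 [NS]: N:car2-GO,E:wait,S:car7-GO,W:wait | queues: N=2 E=1 S=0 W=2
Step 2 [NS]: N:car5-GO,E:wait,S:empty,W:wait | queues: N=1 E=1 S=0 W=2
Step 3 [EW]: N:wait,E:car3-GO,S:wait,W:car1-GO | queues: N=1 E=0 S=0 W=1
Step 4 [EW]: N:wait,E:empty,S:wait,W:car4-GO | queues: N=1 E=0 S=0 W=0
Step 5 [EW]: N:wait,E:empty,S:wait,W:empty | queues: N=1 E=0 S=0 W=0
Step 6 [NS]: N:car6-GO,E:wait,S:empty,W:wait | queues: N=0 E=0 S=0 W=0
Car 6 crosses at step 6

6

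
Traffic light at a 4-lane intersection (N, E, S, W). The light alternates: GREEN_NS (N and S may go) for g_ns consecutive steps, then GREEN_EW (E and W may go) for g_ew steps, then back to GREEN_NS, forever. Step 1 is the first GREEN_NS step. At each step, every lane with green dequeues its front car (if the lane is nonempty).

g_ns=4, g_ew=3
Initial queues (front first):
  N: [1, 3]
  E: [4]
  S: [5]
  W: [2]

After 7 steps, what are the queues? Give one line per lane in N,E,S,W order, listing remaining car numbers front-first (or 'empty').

Step 1 [NS]: N:car1-GO,E:wait,S:car5-GO,W:wait | queues: N=1 E=1 S=0 W=1
Step 2 [NS]: N:car3-GO,E:wait,S:empty,W:wait | queues: N=0 E=1 S=0 W=1
Step 3 [NS]: N:empty,E:wait,S:empty,W:wait | queues: N=0 E=1 S=0 W=1
Step 4 [NS]: N:empty,E:wait,S:empty,W:wait | queues: N=0 E=1 S=0 W=1
Step 5 [EW]: N:wait,E:car4-GO,S:wait,W:car2-GO | queues: N=0 E=0 S=0 W=0

N: empty
E: empty
S: empty
W: empty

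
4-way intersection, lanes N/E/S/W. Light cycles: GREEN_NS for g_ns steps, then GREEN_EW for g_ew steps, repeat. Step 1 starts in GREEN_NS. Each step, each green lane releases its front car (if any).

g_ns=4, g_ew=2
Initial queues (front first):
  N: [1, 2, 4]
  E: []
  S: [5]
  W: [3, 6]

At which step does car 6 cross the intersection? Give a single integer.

Step 1 [NS]: N:car1-GO,E:wait,S:car5-GO,W:wait | queues: N=2 E=0 S=0 W=2
Step 2 [NS]: N:car2-GO,E:wait,S:empty,W:wait | queues: N=1 E=0 S=0 W=2
Step 3 [NS]: N:car4-GO,E:wait,S:empty,W:wait | queues: N=0 E=0 S=0 W=2
Step 4 [NS]: N:empty,E:wait,S:empty,W:wait | queues: N=0 E=0 S=0 W=2
Step 5 [EW]: N:wait,E:empty,S:wait,W:car3-GO | queues: N=0 E=0 S=0 W=1
Step 6 [EW]: N:wait,E:empty,S:wait,W:car6-GO | queues: N=0 E=0 S=0 W=0
Car 6 crosses at step 6

6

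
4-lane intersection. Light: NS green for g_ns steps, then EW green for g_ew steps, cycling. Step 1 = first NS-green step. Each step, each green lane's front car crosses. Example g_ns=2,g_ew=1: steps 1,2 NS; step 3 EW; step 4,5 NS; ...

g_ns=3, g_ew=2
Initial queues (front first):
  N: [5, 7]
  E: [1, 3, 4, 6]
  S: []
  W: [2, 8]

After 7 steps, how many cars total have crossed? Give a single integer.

Answer: 6

Derivation:
Step 1 [NS]: N:car5-GO,E:wait,S:empty,W:wait | queues: N=1 E=4 S=0 W=2
Step 2 [NS]: N:car7-GO,E:wait,S:empty,W:wait | queues: N=0 E=4 S=0 W=2
Step 3 [NS]: N:empty,E:wait,S:empty,W:wait | queues: N=0 E=4 S=0 W=2
Step 4 [EW]: N:wait,E:car1-GO,S:wait,W:car2-GO | queues: N=0 E=3 S=0 W=1
Step 5 [EW]: N:wait,E:car3-GO,S:wait,W:car8-GO | queues: N=0 E=2 S=0 W=0
Step 6 [NS]: N:empty,E:wait,S:empty,W:wait | queues: N=0 E=2 S=0 W=0
Step 7 [NS]: N:empty,E:wait,S:empty,W:wait | queues: N=0 E=2 S=0 W=0
Cars crossed by step 7: 6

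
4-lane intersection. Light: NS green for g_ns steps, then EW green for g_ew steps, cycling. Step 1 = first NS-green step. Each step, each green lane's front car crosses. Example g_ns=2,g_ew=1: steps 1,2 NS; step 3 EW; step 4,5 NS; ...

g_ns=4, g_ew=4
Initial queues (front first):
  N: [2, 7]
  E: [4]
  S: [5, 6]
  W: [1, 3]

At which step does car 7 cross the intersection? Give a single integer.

Step 1 [NS]: N:car2-GO,E:wait,S:car5-GO,W:wait | queues: N=1 E=1 S=1 W=2
Step 2 [NS]: N:car7-GO,E:wait,S:car6-GO,W:wait | queues: N=0 E=1 S=0 W=2
Step 3 [NS]: N:empty,E:wait,S:empty,W:wait | queues: N=0 E=1 S=0 W=2
Step 4 [NS]: N:empty,E:wait,S:empty,W:wait | queues: N=0 E=1 S=0 W=2
Step 5 [EW]: N:wait,E:car4-GO,S:wait,W:car1-GO | queues: N=0 E=0 S=0 W=1
Step 6 [EW]: N:wait,E:empty,S:wait,W:car3-GO | queues: N=0 E=0 S=0 W=0
Car 7 crosses at step 2

2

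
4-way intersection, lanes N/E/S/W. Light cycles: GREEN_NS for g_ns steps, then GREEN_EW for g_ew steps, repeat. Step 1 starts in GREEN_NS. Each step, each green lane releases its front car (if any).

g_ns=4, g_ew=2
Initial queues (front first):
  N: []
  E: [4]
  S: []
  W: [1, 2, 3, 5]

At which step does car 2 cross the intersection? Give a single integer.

Step 1 [NS]: N:empty,E:wait,S:empty,W:wait | queues: N=0 E=1 S=0 W=4
Step 2 [NS]: N:empty,E:wait,S:empty,W:wait | queues: N=0 E=1 S=0 W=4
Step 3 [NS]: N:empty,E:wait,S:empty,W:wait | queues: N=0 E=1 S=0 W=4
Step 4 [NS]: N:empty,E:wait,S:empty,W:wait | queues: N=0 E=1 S=0 W=4
Step 5 [EW]: N:wait,E:car4-GO,S:wait,W:car1-GO | queues: N=0 E=0 S=0 W=3
Step 6 [EW]: N:wait,E:empty,S:wait,W:car2-GO | queues: N=0 E=0 S=0 W=2
Step 7 [NS]: N:empty,E:wait,S:empty,W:wait | queues: N=0 E=0 S=0 W=2
Step 8 [NS]: N:empty,E:wait,S:empty,W:wait | queues: N=0 E=0 S=0 W=2
Step 9 [NS]: N:empty,E:wait,S:empty,W:wait | queues: N=0 E=0 S=0 W=2
Step 10 [NS]: N:empty,E:wait,S:empty,W:wait | queues: N=0 E=0 S=0 W=2
Step 11 [EW]: N:wait,E:empty,S:wait,W:car3-GO | queues: N=0 E=0 S=0 W=1
Step 12 [EW]: N:wait,E:empty,S:wait,W:car5-GO | queues: N=0 E=0 S=0 W=0
Car 2 crosses at step 6

6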